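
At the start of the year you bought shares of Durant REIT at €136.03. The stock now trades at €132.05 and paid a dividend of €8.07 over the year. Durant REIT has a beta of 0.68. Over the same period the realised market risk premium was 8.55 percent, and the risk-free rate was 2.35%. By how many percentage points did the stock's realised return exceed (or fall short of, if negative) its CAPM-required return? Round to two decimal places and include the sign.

-5.16%

Realised HPR = (P1 + D1 − P0) / P0 = (132.05 + 8.07 − 136.03) / 136.03 = 4.09 / 136.03 = 3.0067%
CAPM required = R_f + β·MRP = 2.35% + 0.68 × 8.55% = 8.1640%
α = realised − required = 3.0067% − 8.1640% = -5.16%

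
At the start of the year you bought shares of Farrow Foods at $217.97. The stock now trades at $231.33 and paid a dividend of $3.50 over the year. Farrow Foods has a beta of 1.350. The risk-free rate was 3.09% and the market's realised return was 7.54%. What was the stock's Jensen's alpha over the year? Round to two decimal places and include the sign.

Realised HPR = (P1 + D1 − P0) / P0 = (231.33 + 3.50 − 217.97) / 217.97 = 16.86 / 217.97 = 7.7350%
MRP = 7.54% − 3.09% = 4.45%
CAPM required = R_f + β·MRP = 3.09% + 1.350 × 4.45% = 9.09750%
α = realised − required = 7.7350% − 9.09750% = -1.36%

-1.36%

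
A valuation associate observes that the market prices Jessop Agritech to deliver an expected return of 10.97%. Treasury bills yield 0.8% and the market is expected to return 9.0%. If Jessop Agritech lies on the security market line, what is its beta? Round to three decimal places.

1.240

MRP = 9.0% − 0.8% = 8.20%
β = (E(R) − R_f) / MRP = (10.97% − 0.8%) / 8.2% = 10.17% / 8.2% = 1.240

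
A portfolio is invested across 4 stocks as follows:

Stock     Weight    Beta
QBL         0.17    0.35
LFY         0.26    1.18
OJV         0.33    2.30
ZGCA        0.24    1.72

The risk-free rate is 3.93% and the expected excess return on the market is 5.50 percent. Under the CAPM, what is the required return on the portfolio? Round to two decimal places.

12.39%

β_P = Σ w_i β_i = 0.17×0.35 + 0.26×1.18 + 0.33×2.30 + 0.24×1.72 = 1.5381
E(R_P) = R_f + β_P × MRP = 3.93% + 1.5381 × 5.50% = 12.39%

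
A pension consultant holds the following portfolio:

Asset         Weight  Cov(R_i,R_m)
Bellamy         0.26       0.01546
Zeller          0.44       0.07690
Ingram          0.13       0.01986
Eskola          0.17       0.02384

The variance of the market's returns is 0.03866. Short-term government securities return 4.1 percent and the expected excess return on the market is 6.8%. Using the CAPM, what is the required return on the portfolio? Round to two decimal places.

β_Bellamy = 0.01546 / 0.03866 = 0.3999
β_Zeller = 0.07690 / 0.03866 = 1.9891
β_Ingram = 0.01986 / 0.03866 = 0.5137
β_Eskola = 0.02384 / 0.03866 = 0.6167
β_P = Σ w_i β_i = 0.26×0.3999 + 0.44×1.9891 + 0.13×0.5137 + 0.17×0.6167 = 1.1508
E(R_P) = R_f + β_P × MRP = 4.1% + 1.1508 × 6.8% = 11.93%

11.93%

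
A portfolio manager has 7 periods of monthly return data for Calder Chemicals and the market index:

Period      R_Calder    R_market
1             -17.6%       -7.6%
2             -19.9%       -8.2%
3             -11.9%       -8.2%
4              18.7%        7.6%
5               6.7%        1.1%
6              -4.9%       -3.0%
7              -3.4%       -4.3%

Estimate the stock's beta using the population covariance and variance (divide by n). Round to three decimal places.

2.280

Mean R_i = (-17.6 − 19.9 − 11.9 + 18.7 + 6.7 − 4.9 − 3.4) / 7 = -4.6143%
Mean R_m = (-7.6 − 8.2 − 8.2 + 7.6 + 1.1 − 3.0 − 4.3) / 7 = -3.2286%
Σ(R_i − R̄_i)(R_m − R̄_m) = 469.0471  ⇒  Cov = 469.0471 / 7 = 67.0067
Σ(R_m − R̄_m)² = 205.7343  ⇒  Var(R_m) = 205.7343 / 7 = 29.3906
β = Cov / Var(R_m) = 67.0067 / 29.3906 = 2.2799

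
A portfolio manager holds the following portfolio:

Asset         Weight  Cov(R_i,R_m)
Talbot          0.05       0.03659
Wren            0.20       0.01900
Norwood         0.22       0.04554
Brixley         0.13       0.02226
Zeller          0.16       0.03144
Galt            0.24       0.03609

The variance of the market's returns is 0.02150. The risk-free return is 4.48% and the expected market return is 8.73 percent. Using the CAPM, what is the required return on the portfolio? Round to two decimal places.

β_Talbot = 0.03659 / 0.02150 = 1.7019
β_Wren = 0.01900 / 0.02150 = 0.8837
β_Norwood = 0.04554 / 0.02150 = 2.1181
β_Brixley = 0.02226 / 0.02150 = 1.0353
β_Zeller = 0.03144 / 0.02150 = 1.4623
β_Galt = 0.03609 / 0.02150 = 1.6786
β_P = Σ w_i β_i = 0.05×1.7019 + 0.20×0.8837 + 0.22×2.1181 + 0.13×1.0353 + 0.16×1.4623 + 0.24×1.6786 = 1.4992
MRP = 8.73% − 4.48% = 4.25%
E(R_P) = R_f + β_P × MRP = 4.48% + 1.4992 × 4.25% = 10.85%

10.85%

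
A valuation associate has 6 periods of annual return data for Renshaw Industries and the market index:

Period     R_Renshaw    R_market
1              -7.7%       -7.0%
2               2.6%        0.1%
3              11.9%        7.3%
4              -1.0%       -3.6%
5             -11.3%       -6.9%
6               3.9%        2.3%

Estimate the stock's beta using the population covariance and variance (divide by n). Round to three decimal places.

Mean R_i = (-7.7 + 2.6 + 11.9 − 1.0 − 11.3 + 3.9) / 6 = -0.2667%
Mean R_m = (-7.0 + 0.1 + 7.3 − 3.6 − 6.9 + 2.3) / 6 = -1.3000%
Σ(R_i − R̄_i)(R_m − R̄_m) = 229.4900  ⇒  Cov = 229.4900 / 6 = 38.2483
Σ(R_m − R̄_m)² = 158.0200  ⇒  Var(R_m) = 158.0200 / 6 = 26.3367
β = Cov / Var(R_m) = 38.2483 / 26.3367 = 1.4523

1.452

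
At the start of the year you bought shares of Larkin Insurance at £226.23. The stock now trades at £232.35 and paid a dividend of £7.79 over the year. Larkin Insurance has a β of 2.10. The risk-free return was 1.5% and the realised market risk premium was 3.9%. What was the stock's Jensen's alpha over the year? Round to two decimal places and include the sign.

-3.54%

Realised HPR = (P1 + D1 − P0) / P0 = (232.35 + 7.79 − 226.23) / 226.23 = 13.91 / 226.23 = 6.1486%
CAPM required = R_f + β·MRP = 1.5% + 2.10 × 3.9% = 9.6900%
α = realised − required = 6.1486% − 9.6900% = -3.54%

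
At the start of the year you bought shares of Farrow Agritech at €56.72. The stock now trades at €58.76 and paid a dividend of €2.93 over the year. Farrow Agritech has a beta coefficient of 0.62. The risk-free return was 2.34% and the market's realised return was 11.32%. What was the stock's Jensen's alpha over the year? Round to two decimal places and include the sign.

+0.85%

Realised HPR = (P1 + D1 − P0) / P0 = (58.76 + 2.93 − 56.72) / 56.72 = 4.97 / 56.72 = 8.7623%
MRP = 11.32% − 2.34% = 8.98%
CAPM required = R_f + β·MRP = 2.34% + 0.62 × 8.98% = 7.9076%
α = realised − required = 8.7623% − 7.9076% = +0.85%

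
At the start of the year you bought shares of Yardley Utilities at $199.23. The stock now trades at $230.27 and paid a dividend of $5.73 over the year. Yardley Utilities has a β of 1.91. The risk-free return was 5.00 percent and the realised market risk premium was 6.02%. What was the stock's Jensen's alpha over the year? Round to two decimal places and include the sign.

+1.96%

Realised HPR = (P1 + D1 − P0) / P0 = (230.27 + 5.73 − 199.23) / 199.23 = 36.77 / 199.23 = 18.4561%
CAPM required = R_f + β·MRP = 5.00% + 1.91 × 6.02% = 16.4982%
α = realised − required = 18.4561% − 16.4982% = +1.96%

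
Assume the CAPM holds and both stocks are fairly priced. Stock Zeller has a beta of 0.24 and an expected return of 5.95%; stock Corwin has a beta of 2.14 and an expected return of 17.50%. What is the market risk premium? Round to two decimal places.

Both satisfy E(R) = R_f + β·MRP, so the slope of the SML is
MRP = (17.50% − 5.95%) / (2.14 − 0.24) = 11.55% / 1.90 = 6.0789%

6.08%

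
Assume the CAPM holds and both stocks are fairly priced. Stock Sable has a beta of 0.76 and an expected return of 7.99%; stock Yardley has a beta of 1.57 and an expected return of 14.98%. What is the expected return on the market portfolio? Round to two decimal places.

10.06%

Both satisfy E(R) = R_f + β·MRP, so the slope of the SML is
MRP = (14.98% − 7.99%) / (1.57 − 0.76) = 6.99% / 0.81 = 8.6296%
R_f = E(R_Sable) − β_Sable·MRP = 7.99% − 0.76 × 8.6296% = 1.4315%
E(R_m) = R_f + MRP = 1.4315% + 8.6296% = 10.06%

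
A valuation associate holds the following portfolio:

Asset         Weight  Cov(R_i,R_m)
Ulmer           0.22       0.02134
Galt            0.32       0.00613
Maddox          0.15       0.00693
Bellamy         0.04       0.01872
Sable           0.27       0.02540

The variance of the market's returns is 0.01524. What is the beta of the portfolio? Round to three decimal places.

1.004

β_Ulmer = 0.02134 / 0.01524 = 1.4003
β_Galt = 0.00613 / 0.01524 = 0.4022
β_Maddox = 0.00693 / 0.01524 = 0.4547
β_Bellamy = 0.01872 / 0.01524 = 1.2283
β_Sable = 0.02540 / 0.01524 = 1.6667
β_P = Σ w_i β_i = 0.22×1.4003 + 0.32×0.4022 + 0.15×0.4547 + 0.04×1.2283 + 0.27×1.6667 = 1.0041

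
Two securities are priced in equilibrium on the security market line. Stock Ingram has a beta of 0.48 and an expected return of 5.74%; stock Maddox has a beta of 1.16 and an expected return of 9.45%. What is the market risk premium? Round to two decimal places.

Both satisfy E(R) = R_f + β·MRP, so the slope of the SML is
MRP = (9.45% − 5.74%) / (1.16 − 0.48) = 3.71% / 0.68 = 5.4559%

5.46%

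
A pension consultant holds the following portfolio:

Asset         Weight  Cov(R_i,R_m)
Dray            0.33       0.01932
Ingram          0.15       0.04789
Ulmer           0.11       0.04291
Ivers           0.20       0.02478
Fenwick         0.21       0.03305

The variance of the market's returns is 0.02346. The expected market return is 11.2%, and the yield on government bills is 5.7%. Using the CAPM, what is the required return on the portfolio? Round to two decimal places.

12.77%

β_Dray = 0.01932 / 0.02346 = 0.8235
β_Ingram = 0.04789 / 0.02346 = 2.0413
β_Ulmer = 0.04291 / 0.02346 = 1.8291
β_Ivers = 0.02478 / 0.02346 = 1.0563
β_Fenwick = 0.03305 / 0.02346 = 1.4088
β_P = Σ w_i β_i = 0.33×0.8235 + 0.15×2.0413 + 0.11×1.8291 + 0.20×1.0563 + 0.21×1.4088 = 1.2863
MRP = 11.2% − 5.7% = 5.50%
E(R_P) = R_f + β_P × MRP = 5.7% + 1.2863 × 5.5% = 12.77%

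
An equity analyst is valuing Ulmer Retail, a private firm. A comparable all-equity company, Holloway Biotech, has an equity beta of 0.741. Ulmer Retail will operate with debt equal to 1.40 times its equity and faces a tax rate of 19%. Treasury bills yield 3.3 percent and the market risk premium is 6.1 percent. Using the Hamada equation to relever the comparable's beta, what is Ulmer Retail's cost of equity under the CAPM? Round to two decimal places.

12.95%

β_L = β_U × [1 + (1 − t)(D/E)] = 0.741 × [1 + (1 − 0.19) × 1.40]
    = 0.741 × [1 + 0.81 × 1.40] = 0.741 × 2.1340 = 1.5813
E(R) = R_f + β_L × MRP = 3.3% + 1.5813 × 6.1% = 12.95%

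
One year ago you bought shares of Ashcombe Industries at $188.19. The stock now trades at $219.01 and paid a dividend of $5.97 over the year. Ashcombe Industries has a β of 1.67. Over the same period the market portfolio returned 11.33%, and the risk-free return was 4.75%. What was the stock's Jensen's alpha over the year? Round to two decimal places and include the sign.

+3.81%

Realised HPR = (P1 + D1 − P0) / P0 = (219.01 + 5.97 − 188.19) / 188.19 = 36.79 / 188.19 = 19.5494%
MRP = 11.33% − 4.75% = 6.58%
CAPM required = R_f + β·MRP = 4.75% + 1.67 × 6.58% = 15.7386%
α = realised − required = 19.5494% − 15.7386% = +3.81%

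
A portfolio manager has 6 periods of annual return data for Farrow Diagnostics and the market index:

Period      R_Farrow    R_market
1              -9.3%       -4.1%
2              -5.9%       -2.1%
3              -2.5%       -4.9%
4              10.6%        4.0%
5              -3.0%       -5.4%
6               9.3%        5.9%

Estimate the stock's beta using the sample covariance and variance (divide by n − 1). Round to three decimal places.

1.487

Mean R_i = (-9.3 − 5.9 − 2.5 + 10.6 − 3.0 + 9.3) / 6 = -0.1333%
Mean R_m = (-4.1 − 2.1 − 4.9 + 4.0 − 5.4 + 5.9) / 6 = -1.1000%
Σ(R_i − R̄_i)(R_m − R̄_m) = 175.3600  ⇒  Cov = 175.3600 / 5 = 35.0720
Σ(R_m − R̄_m)² = 117.9400  ⇒  Var(R_m) = 117.9400 / 5 = 23.5880
β = Cov / Var(R_m) = 35.0720 / 23.5880 = 1.4869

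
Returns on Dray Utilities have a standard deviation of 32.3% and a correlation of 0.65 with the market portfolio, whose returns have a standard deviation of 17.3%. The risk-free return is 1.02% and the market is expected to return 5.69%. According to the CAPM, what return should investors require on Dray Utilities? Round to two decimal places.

β = ρ × σ_i / σ_m = 0.65 × 32.3% / 17.3% = 1.2136
MRP = 5.69% − 1.02% = 4.67%
E(R) = 1.02% + 1.2136 × 4.67% = 6.69%

6.69%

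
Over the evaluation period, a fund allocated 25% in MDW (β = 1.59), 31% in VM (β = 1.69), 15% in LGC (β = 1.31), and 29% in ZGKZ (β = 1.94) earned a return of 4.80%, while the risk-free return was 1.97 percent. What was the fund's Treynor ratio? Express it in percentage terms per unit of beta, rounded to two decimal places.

1.68%

β_P = 0.25×1.59 + 0.31×1.69 + 0.15×1.31 + 0.29×1.94 = 1.6805
Treynor = (R_P − R_f) / β_P = (4.80% − 1.97%) / 1.6805 = 2.83% / 1.6805 = 1.68%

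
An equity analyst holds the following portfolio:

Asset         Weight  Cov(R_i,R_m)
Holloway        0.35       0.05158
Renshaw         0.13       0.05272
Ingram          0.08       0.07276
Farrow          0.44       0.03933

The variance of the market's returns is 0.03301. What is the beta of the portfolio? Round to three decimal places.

1.455

β_Holloway = 0.05158 / 0.03301 = 1.5626
β_Renshaw = 0.05272 / 0.03301 = 1.5971
β_Ingram = 0.07276 / 0.03301 = 2.2042
β_Farrow = 0.03933 / 0.03301 = 1.1915
β_P = Σ w_i β_i = 0.35×1.5626 + 0.13×1.5971 + 0.08×2.2042 + 0.44×1.1915 = 1.4551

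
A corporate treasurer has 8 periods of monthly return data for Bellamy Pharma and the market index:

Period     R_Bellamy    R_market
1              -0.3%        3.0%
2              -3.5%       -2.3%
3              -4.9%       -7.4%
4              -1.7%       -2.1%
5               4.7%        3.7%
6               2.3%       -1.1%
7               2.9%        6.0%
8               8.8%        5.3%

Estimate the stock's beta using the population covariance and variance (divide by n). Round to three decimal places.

Mean R_i = (-0.3 − 3.5 − 4.9 − 1.7 + 4.7 + 2.3 + 2.9 + 8.8) / 8 = 1.0375%
Mean R_m = (3.0 − 2.3 − 7.4 − 2.1 + 3.7 − 1.1 + 6.0 + 5.3) / 8 = 0.6375%
Σ(R_i − R̄_i)(R_m − R̄_m) = 120.5888  ⇒  Cov = 120.5888 / 8 = 15.0736
Σ(R_m − R̄_m)² = 149.1988  ⇒  Var(R_m) = 149.1988 / 8 = 18.6499
β = Cov / Var(R_m) = 15.0736 / 18.6499 = 0.8082

0.808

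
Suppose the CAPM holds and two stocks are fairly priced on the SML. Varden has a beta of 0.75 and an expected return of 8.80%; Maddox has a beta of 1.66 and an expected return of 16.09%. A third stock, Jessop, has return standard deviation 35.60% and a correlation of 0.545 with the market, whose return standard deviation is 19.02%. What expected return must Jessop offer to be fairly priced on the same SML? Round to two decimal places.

MRP = (16.09% − 8.80%) / (1.66 − 0.75) = 8.0110%
R_f = 8.80% − 0.75 × 8.0110% = 2.7918%
β_Jessop = ρ·σ_i/σ_m = 0.545 × 35.60 / 19.02 = 1.0201
E(R_Jessop) = R_f + β × MRP = 2.7918% + 1.0201 × 8.0110% = 10.96%

10.96%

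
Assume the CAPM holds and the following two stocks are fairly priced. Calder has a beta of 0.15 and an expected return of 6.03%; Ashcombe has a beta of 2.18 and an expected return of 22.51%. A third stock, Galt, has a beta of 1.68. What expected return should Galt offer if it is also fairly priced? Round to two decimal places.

MRP (SML slope) = (22.51% − 6.03%) / (2.18 − 0.15) = 16.48% / 2.03 = 8.1182%
R_f (intercept) = 6.03% − 0.15 × 8.1182% = 4.8123%
E(R_Galt) = R_f + β × MRP = 4.8123% + 1.68 × 8.1182% = 18.45%

18.45%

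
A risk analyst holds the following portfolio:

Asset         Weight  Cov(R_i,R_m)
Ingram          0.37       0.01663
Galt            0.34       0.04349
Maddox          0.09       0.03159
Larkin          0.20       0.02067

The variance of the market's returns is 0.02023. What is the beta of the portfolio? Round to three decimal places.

β_Ingram = 0.01663 / 0.02023 = 0.8220
β_Galt = 0.04349 / 0.02023 = 2.1498
β_Maddox = 0.03159 / 0.02023 = 1.5615
β_Larkin = 0.02067 / 0.02023 = 1.0217
β_P = Σ w_i β_i = 0.37×0.8220 + 0.34×2.1498 + 0.09×1.5615 + 0.20×1.0217 = 1.3799

1.380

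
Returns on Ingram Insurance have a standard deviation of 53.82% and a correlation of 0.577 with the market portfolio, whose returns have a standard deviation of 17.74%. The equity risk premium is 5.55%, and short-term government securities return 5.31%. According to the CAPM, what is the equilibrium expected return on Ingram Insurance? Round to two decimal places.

β = ρ × σ_i / σ_m = 0.577 × 53.82% / 17.74% = 1.7505
E(R) = 5.31% + 1.7505 × 5.55% = 15.03%

15.03%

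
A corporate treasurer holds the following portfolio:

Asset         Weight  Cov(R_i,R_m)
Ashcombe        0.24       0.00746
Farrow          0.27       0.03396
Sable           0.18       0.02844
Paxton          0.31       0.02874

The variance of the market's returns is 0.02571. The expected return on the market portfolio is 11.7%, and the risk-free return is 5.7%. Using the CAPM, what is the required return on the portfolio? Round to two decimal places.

β_Ashcombe = 0.00746 / 0.02571 = 0.2902
β_Farrow = 0.03396 / 0.02571 = 1.3209
β_Sable = 0.02844 / 0.02571 = 1.1062
β_Paxton = 0.02874 / 0.02571 = 1.1179
β_P = Σ w_i β_i = 0.24×0.2902 + 0.27×1.3209 + 0.18×1.1062 + 0.31×1.1179 = 0.9720
MRP = 11.7% − 5.7% = 6.00%
E(R_P) = R_f + β_P × MRP = 5.7% + 0.9720 × 6.0% = 11.53%

11.53%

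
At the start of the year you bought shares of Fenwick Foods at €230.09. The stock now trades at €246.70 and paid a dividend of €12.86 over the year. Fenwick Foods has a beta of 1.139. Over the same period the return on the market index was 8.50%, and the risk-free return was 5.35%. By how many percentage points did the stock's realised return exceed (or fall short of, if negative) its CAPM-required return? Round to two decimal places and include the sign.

+3.87%

Realised HPR = (P1 + D1 − P0) / P0 = (246.70 + 12.86 − 230.09) / 230.09 = 29.47 / 230.09 = 12.8080%
MRP = 8.50% − 5.35% = 3.15%
CAPM required = R_f + β·MRP = 5.35% + 1.139 × 3.15% = 8.93785%
α = realised − required = 12.8080% − 8.93785% = +3.87%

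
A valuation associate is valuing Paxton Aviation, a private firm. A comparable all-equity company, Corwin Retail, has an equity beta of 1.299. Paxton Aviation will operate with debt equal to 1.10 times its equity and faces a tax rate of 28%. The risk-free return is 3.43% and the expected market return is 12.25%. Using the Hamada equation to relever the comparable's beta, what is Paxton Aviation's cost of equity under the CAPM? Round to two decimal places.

β_L = β_U × [1 + (1 − t)(D/E)] = 1.299 × [1 + (1 − 0.28) × 1.10]
    = 1.299 × [1 + 0.72 × 1.10] = 1.299 × 1.7920 = 2.3278
MRP = 12.25% − 3.43% = 8.82%
E(R) = R_f + β_L × MRP = 3.43% + 2.3278 × 8.82% = 23.96%

23.96%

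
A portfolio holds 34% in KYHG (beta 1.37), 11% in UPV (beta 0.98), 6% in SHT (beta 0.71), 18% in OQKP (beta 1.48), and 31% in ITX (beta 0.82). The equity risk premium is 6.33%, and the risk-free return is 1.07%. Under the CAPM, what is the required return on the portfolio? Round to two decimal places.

β_P = Σ w_i β_i = 0.34×1.37 + 0.11×0.98 + 0.06×0.71 + 0.18×1.48 + 0.31×0.82 = 1.1368
E(R_P) = R_f + β_P × MRP = 1.07% + 1.1368 × 6.33% = 8.27%

8.27%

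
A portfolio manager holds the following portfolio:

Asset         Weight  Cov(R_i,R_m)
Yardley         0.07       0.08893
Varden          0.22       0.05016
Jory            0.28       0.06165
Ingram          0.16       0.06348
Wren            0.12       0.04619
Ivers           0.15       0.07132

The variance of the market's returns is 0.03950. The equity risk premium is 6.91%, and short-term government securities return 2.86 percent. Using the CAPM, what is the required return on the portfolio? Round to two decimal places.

13.52%

β_Yardley = 0.08893 / 0.03950 = 2.2514
β_Varden = 0.05016 / 0.03950 = 1.2699
β_Jory = 0.06165 / 0.03950 = 1.5608
β_Ingram = 0.06348 / 0.03950 = 1.6071
β_Wren = 0.04619 / 0.03950 = 1.1694
β_Ivers = 0.07132 / 0.03950 = 1.8056
β_P = Σ w_i β_i = 0.07×2.2514 + 0.22×1.2699 + 0.28×1.5608 + 0.16×1.6071 + 0.12×1.1694 + 0.15×1.8056 = 1.5423
E(R_P) = R_f + β_P × MRP = 2.86% + 1.5423 × 6.91% = 13.52%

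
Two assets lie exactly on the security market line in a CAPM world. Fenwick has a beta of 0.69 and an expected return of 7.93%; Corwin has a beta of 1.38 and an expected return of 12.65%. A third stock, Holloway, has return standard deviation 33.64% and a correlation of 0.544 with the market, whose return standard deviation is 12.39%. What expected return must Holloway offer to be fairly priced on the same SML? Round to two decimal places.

MRP = (12.65% − 7.93%) / (1.38 − 0.69) = 6.8406%
R_f = 7.93% − 0.69 × 6.8406% = 3.2100%
β_Holloway = ρ·σ_i/σ_m = 0.544 × 33.64 / 12.39 = 1.4770
E(R_Holloway) = R_f + β × MRP = 3.2100% + 1.4770 × 6.8406% = 13.31%

13.31%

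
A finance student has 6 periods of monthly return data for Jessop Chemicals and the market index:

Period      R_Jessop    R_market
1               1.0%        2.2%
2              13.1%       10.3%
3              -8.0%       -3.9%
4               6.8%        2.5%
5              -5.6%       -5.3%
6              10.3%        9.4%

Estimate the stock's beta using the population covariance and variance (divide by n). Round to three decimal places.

1.271

Mean R_i = (1.0 + 13.1 − 8.0 + 6.8 − 5.6 + 10.3) / 6 = 2.9333%
Mean R_m = (2.2 + 10.3 − 3.9 + 2.5 − 5.3 + 9.4) / 6 = 2.5333%
Σ(R_i − R̄_i)(R_m − R̄_m) = 267.2433  ⇒  Cov = 267.2433 / 6 = 44.5406
Σ(R_m − R̄_m)² = 210.3333  ⇒  Var(R_m) = 210.3333 / 6 = 35.0556
β = Cov / Var(R_m) = 44.5406 / 35.0556 = 1.2706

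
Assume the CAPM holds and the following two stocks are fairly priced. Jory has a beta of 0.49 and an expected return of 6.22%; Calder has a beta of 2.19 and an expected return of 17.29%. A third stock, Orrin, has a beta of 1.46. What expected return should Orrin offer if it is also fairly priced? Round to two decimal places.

12.54%

MRP (SML slope) = (17.29% − 6.22%) / (2.19 − 0.49) = 11.07% / 1.70 = 6.5118%
R_f (intercept) = 6.22% − 0.49 × 6.5118% = 3.0292%
E(R_Orrin) = R_f + β × MRP = 3.0292% + 1.46 × 6.5118% = 12.54%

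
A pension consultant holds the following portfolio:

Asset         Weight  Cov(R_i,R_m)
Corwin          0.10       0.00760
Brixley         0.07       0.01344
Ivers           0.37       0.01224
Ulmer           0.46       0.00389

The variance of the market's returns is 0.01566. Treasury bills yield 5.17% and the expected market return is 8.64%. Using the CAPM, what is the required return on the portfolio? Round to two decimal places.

6.95%

β_Corwin = 0.00760 / 0.01566 = 0.4853
β_Brixley = 0.01344 / 0.01566 = 0.8582
β_Ivers = 0.01224 / 0.01566 = 0.7816
β_Ulmer = 0.00389 / 0.01566 = 0.2484
β_P = Σ w_i β_i = 0.10×0.4853 + 0.07×0.8582 + 0.37×0.7816 + 0.46×0.2484 = 0.5121
MRP = 8.64% − 5.17% = 3.47%
E(R_P) = R_f + β_P × MRP = 5.17% + 0.5121 × 3.47% = 6.95%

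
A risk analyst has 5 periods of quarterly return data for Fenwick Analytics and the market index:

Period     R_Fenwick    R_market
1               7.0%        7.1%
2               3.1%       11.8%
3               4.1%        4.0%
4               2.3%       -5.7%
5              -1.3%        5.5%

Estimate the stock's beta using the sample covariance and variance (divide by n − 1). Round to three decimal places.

Mean R_i = (7.0 + 3.1 + 4.1 + 2.3 − 1.3) / 5 = 3.0400%
Mean R_m = (7.1 + 11.8 + 4.0 − 5.7 + 5.5) / 5 = 4.5400%
Σ(R_i − R̄_i)(R_m − R̄_m) = 13.4120  ⇒  Cov = 13.4120 / 4 = 3.3530
Σ(R_m − R̄_m)² = 165.3320  ⇒  Var(R_m) = 165.3320 / 4 = 41.3330
β = Cov / Var(R_m) = 3.3530 / 41.3330 = 0.0811

0.081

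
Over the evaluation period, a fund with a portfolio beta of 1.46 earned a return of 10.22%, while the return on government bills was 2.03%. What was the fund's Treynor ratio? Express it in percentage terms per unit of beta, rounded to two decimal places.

Treynor = (R_P − R_f) / β_P = (10.22% − 2.03%) / 1.4600 = 8.19% / 1.4600 = 5.61%

5.61%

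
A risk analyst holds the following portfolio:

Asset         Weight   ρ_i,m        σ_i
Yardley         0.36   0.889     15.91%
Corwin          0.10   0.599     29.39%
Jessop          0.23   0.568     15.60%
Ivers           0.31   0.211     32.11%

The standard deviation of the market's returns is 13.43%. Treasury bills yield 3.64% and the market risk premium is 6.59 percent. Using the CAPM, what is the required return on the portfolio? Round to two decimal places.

β_Yardley = 0.889 × 15.91% / 13.43% = 1.0532
β_Corwin = 0.599 × 29.39% / 13.43% = 1.3108
β_Jessop = 0.568 × 15.60% / 13.43% = 0.6598
β_Ivers = 0.211 × 32.11% / 13.43% = 0.5045
β_P = Σ w_i β_i = 0.36×1.0532 + 0.10×1.3108 + 0.23×0.6598 + 0.31×0.5045 = 0.8184
E(R_P) = R_f + β_P × MRP = 3.64% + 0.8184 × 6.59% = 9.03%

9.03%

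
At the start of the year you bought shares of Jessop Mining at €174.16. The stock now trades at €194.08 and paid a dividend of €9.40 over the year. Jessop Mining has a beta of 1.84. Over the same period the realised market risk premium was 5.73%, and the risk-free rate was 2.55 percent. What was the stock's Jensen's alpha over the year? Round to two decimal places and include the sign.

Realised HPR = (P1 + D1 − P0) / P0 = (194.08 + 9.40 − 174.16) / 174.16 = 29.32 / 174.16 = 16.8351%
CAPM required = R_f + β·MRP = 2.55% + 1.84 × 5.73% = 13.0932%
α = realised − required = 16.8351% − 13.0932% = +3.74%

+3.74%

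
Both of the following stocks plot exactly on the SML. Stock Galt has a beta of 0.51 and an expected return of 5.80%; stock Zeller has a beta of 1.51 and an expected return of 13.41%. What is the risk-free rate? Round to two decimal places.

1.92%

Both satisfy E(R) = R_f + β·MRP, so the slope of the SML is
MRP = (13.41% − 5.80%) / (1.51 − 0.51) = 7.61% / 1.00 = 7.6100%
R_f = E(R_Galt) − β_Galt·MRP = 5.80% − 0.51 × 7.6100% = 1.9189%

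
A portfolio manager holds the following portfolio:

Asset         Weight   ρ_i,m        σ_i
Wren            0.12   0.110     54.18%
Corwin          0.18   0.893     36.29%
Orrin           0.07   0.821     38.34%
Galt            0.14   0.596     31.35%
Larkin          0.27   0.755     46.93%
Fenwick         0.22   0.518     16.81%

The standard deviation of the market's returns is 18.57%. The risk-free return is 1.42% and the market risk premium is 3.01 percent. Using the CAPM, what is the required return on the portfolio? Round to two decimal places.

5.12%

β_Wren = 0.110 × 54.18% / 18.57% = 0.3209
β_Corwin = 0.893 × 36.29% / 18.57% = 1.7451
β_Orrin = 0.821 × 38.34% / 18.57% = 1.6951
β_Galt = 0.596 × 31.35% / 18.57% = 1.0062
β_Larkin = 0.755 × 46.93% / 18.57% = 1.9080
β_Fenwick = 0.518 × 16.81% / 18.57% = 0.4689
β_P = Σ w_i β_i = 0.12×0.3209 + 0.18×1.7451 + 0.07×1.6951 + 0.14×1.0062 + 0.27×1.9080 + 0.22×0.4689 = 1.2305
E(R_P) = R_f + β_P × MRP = 1.42% + 1.2305 × 3.01% = 5.12%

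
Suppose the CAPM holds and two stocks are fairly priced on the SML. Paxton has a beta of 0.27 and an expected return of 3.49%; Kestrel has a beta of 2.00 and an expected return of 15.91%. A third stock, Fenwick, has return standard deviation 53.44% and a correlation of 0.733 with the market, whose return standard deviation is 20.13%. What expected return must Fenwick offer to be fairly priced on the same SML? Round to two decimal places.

MRP = (15.91% − 3.49%) / (2.00 − 0.27) = 7.1792%
R_f = 3.49% − 0.27 × 7.1792% = 1.5516%
β_Fenwick = ρ·σ_i/σ_m = 0.733 × 53.44 / 20.13 = 1.9459
E(R_Fenwick) = R_f + β × MRP = 1.5516% + 1.9459 × 7.1792% = 15.52%

15.52%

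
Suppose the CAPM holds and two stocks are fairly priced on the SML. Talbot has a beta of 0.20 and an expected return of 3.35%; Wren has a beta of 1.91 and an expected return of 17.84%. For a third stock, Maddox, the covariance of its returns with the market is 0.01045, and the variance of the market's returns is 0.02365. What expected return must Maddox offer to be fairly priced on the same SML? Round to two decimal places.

MRP = (17.84% − 3.35%) / (1.91 − 0.20) = 8.4737%
R_f = 3.35% − 0.20 × 8.4737% = 1.6553%
β_Maddox = Cov / Var(R_m) = 0.01045 / 0.02365 = 0.4419
E(R_Maddox) = R_f + β × MRP = 1.6553% + 0.4419 × 8.4737% = 5.40%

5.40%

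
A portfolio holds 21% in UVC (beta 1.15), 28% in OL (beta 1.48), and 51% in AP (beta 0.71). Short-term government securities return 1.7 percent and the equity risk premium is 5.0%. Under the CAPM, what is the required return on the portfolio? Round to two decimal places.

6.79%

β_P = Σ w_i β_i = 0.21×1.15 + 0.28×1.48 + 0.51×0.71 = 1.0180
E(R_P) = R_f + β_P × MRP = 1.7% + 1.0180 × 5.0% = 6.79%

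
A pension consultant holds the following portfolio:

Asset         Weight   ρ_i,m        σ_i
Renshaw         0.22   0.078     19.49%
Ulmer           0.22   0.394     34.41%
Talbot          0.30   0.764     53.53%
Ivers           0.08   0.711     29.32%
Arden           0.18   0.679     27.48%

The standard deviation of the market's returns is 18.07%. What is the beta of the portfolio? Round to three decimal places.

1.141

β_Renshaw = 0.078 × 19.49% / 18.07% = 0.0841
β_Ulmer = 0.394 × 34.41% / 18.07% = 0.7503
β_Talbot = 0.764 × 53.53% / 18.07% = 2.2632
β_Ivers = 0.711 × 29.32% / 18.07% = 1.1537
β_Arden = 0.679 × 27.48% / 18.07% = 1.0326
β_P = Σ w_i β_i = 0.22×0.0841 + 0.22×0.7503 + 0.30×2.2632 + 0.08×1.1537 + 0.18×1.0326 = 1.1407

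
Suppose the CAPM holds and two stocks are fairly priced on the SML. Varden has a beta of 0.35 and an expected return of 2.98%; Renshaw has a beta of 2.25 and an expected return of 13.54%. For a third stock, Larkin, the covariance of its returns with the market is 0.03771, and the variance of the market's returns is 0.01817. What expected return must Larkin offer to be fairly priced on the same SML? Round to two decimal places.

MRP = (13.54% − 2.98%) / (2.25 − 0.35) = 5.5579%
R_f = 2.98% − 0.35 × 5.5579% = 1.0347%
β_Larkin = Cov / Var(R_m) = 0.03771 / 0.01817 = 2.0754
E(R_Larkin) = R_f + β × MRP = 1.0347% + 2.0754 × 5.5579% = 12.57%

12.57%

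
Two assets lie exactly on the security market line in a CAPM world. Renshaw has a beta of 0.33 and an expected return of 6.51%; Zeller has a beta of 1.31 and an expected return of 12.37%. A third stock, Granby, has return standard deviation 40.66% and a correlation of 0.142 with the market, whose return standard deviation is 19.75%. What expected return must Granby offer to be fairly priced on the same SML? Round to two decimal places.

6.28%

MRP = (12.37% − 6.51%) / (1.31 − 0.33) = 5.9796%
R_f = 6.51% − 0.33 × 5.9796% = 4.5367%
β_Granby = ρ·σ_i/σ_m = 0.142 × 40.66 / 19.75 = 0.2923
E(R_Granby) = R_f + β × MRP = 4.5367% + 0.2923 × 5.9796% = 6.28%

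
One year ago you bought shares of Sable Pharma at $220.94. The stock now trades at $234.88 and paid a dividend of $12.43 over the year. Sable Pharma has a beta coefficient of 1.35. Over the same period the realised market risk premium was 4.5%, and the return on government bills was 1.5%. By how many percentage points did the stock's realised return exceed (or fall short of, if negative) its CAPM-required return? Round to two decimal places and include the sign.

Realised HPR = (P1 + D1 − P0) / P0 = (234.88 + 12.43 − 220.94) / 220.94 = 26.37 / 220.94 = 11.9354%
CAPM required = R_f + β·MRP = 1.5% + 1.35 × 4.5% = 7.5750%
α = realised − required = 11.9354% − 7.5750% = +4.36%

+4.36%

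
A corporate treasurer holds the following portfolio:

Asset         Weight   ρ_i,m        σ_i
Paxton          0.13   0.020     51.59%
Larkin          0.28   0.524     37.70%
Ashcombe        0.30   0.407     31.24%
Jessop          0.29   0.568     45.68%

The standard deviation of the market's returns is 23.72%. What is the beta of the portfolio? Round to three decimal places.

β_Paxton = 0.020 × 51.59% / 23.72% = 0.0435
β_Larkin = 0.524 × 37.70% / 23.72% = 0.8328
β_Ashcombe = 0.407 × 31.24% / 23.72% = 0.5360
β_Jessop = 0.568 × 45.68% / 23.72% = 1.0939
β_P = Σ w_i β_i = 0.13×0.0435 + 0.28×0.8328 + 0.30×0.5360 + 0.29×1.0939 = 0.7169

0.717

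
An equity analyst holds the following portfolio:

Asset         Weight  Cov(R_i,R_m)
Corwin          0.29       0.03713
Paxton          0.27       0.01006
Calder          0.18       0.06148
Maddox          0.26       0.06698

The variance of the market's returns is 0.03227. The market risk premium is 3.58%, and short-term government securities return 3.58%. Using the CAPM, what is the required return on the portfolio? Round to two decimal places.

β_Corwin = 0.03713 / 0.03227 = 1.1506
β_Paxton = 0.01006 / 0.03227 = 0.3117
β_Calder = 0.06148 / 0.03227 = 1.9052
β_Maddox = 0.06698 / 0.03227 = 2.0756
β_P = Σ w_i β_i = 0.29×1.1506 + 0.27×0.3117 + 0.18×1.9052 + 0.26×2.0756 = 1.3004
E(R_P) = R_f + β_P × MRP = 3.58% + 1.3004 × 3.58% = 8.24%

8.24%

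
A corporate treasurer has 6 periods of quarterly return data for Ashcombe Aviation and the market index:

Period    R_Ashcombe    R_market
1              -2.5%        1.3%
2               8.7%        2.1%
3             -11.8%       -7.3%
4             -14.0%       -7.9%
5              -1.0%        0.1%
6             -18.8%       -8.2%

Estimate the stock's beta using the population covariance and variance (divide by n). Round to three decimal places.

Mean R_i = (-2.5 + 8.7 − 11.8 − 14.0 − 1.0 − 18.8) / 6 = -6.5667%
Mean R_m = (1.3 + 2.1 − 7.3 − 7.9 + 0.1 − 8.2) / 6 = -3.3167%
Σ(R_i − R̄_i)(R_m − R̄_m) = 235.1433  ⇒  Cov = 235.1433 / 6 = 39.1906
Σ(R_m − R̄_m)² = 123.0483  ⇒  Var(R_m) = 123.0483 / 6 = 20.5081
β = Cov / Var(R_m) = 39.1906 / 20.5081 = 1.9110

1.911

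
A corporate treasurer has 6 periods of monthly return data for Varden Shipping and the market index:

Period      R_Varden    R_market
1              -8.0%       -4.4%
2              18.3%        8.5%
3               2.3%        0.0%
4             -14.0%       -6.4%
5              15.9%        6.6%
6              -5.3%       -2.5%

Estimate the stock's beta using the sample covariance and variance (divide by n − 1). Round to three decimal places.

2.177

Mean R_i = (-8.0 + 18.3 + 2.3 − 14.0 + 15.9 − 5.3) / 6 = 1.5333%
Mean R_m = (-4.4 + 8.5 + 0.0 − 6.4 + 6.6 − 2.5) / 6 = 0.3000%
Σ(R_i − R̄_i)(R_m − R̄_m) = 395.7800  ⇒  Cov = 395.7800 / 5 = 79.1560
Σ(R_m − R̄_m)² = 181.8400  ⇒  Var(R_m) = 181.8400 / 5 = 36.3680
β = Cov / Var(R_m) = 79.1560 / 36.3680 = 2.1765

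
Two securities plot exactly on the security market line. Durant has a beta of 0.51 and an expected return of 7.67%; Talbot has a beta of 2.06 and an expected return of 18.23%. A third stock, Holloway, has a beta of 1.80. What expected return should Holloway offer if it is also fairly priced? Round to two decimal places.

MRP (SML slope) = (18.23% − 7.67%) / (2.06 − 0.51) = 10.56% / 1.55 = 6.8129%
R_f (intercept) = 7.67% − 0.51 × 6.8129% = 4.1954%
E(R_Holloway) = R_f + β × MRP = 4.1954% + 1.80 × 6.8129% = 16.46%

16.46%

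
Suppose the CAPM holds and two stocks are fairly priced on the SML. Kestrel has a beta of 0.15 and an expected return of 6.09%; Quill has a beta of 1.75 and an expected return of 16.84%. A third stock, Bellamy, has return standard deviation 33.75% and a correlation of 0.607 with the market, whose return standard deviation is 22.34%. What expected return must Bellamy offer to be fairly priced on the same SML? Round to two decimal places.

MRP = (16.84% − 6.09%) / (1.75 − 0.15) = 6.7188%
R_f = 6.09% − 0.15 × 6.7188% = 5.0822%
β_Bellamy = ρ·σ_i/σ_m = 0.607 × 33.75 / 22.34 = 0.9170
E(R_Bellamy) = R_f + β × MRP = 5.0822% + 0.9170 × 6.7188% = 11.24%

11.24%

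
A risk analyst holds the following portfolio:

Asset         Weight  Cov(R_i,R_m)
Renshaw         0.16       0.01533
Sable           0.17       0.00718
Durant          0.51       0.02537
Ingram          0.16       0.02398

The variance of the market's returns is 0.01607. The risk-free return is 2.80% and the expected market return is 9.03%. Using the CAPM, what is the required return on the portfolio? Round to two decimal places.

10.73%

β_Renshaw = 0.01533 / 0.01607 = 0.9540
β_Sable = 0.00718 / 0.01607 = 0.4468
β_Durant = 0.02537 / 0.01607 = 1.5787
β_Ingram = 0.02398 / 0.01607 = 1.4922
β_P = Σ w_i β_i = 0.16×0.9540 + 0.17×0.4468 + 0.51×1.5787 + 0.16×1.4922 = 1.2725
MRP = 9.03% − 2.80% = 6.23%
E(R_P) = R_f + β_P × MRP = 2.80% + 1.2725 × 6.23% = 10.73%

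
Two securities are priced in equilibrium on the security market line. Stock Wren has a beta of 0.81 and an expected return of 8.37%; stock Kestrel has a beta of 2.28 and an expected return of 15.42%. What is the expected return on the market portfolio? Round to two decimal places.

Both satisfy E(R) = R_f + β·MRP, so the slope of the SML is
MRP = (15.42% − 8.37%) / (2.28 − 0.81) = 7.05% / 1.47 = 4.7959%
R_f = E(R_Wren) − β_Wren·MRP = 8.37% − 0.81 × 4.7959% = 4.4853%
E(R_m) = R_f + MRP = 4.4853% + 4.7959% = 9.28%

9.28%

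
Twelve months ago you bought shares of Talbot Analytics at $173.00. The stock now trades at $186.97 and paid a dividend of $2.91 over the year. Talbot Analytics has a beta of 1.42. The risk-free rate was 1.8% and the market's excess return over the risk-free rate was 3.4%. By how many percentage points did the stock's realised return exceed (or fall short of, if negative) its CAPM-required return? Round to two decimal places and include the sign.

+3.13%

Realised HPR = (P1 + D1 − P0) / P0 = (186.97 + 2.91 − 173.00) / 173.00 = 16.88 / 173.00 = 9.7572%
CAPM required = R_f + β·MRP = 1.8% + 1.42 × 3.4% = 6.6280%
α = realised − required = 9.7572% − 6.6280% = +3.13%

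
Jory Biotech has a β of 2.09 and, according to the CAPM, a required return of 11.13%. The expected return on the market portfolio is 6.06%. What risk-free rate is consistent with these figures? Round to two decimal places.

E(R) = R_f + β(E(R_m) − R_f) = R_f(1 − β) + β·E(R_m)
11.13% = R_f × (1 − 2.09) + 2.09 × 6.06%
11.13% = R_f × -1.09 + 12.6654%
R_f = (11.13% − 12.6654%) / -1.09 = 1.41%

1.41%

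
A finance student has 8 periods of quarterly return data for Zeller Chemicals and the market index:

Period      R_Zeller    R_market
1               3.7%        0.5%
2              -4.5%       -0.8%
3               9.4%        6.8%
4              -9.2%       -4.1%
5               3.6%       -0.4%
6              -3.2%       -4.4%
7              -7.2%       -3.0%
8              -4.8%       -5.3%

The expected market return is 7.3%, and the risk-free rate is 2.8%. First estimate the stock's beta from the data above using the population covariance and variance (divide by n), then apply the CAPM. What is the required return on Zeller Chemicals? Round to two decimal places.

Mean R_i = (3.7 − 4.5 + 9.4 − 9.2 + 3.6 − 3.2 − 7.2 − 4.8) / 8 = -1.5250%
Mean R_m = (0.5 − 0.8 + 6.8 − 4.1 − 0.4 − 4.4 − 3.0 − 5.3) / 8 = -1.3375%
Σ(R_i − R̄_i)(R_m − R̄_m) = 150.4525  ⇒  Cov = 150.4525 / 8 = 18.8066
Σ(R_m − R̄_m)² = 106.2388  ⇒  Var(R_m) = 106.2388 / 8 = 13.2799
β = Cov / Var(R_m) = 18.8066 / 13.2799 = 1.4162
MRP = 7.3% − 2.8% = 4.50%
E(R) = R_f + β × MRP = 2.8% + 1.4162 × 4.5% = 9.17%

9.17%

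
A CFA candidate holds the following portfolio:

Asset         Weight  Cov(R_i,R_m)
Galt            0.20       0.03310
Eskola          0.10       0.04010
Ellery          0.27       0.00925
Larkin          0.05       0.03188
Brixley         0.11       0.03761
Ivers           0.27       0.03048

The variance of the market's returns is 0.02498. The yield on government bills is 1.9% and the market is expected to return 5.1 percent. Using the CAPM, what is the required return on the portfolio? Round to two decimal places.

β_Galt = 0.03310 / 0.02498 = 1.3251
β_Eskola = 0.04010 / 0.02498 = 1.6053
β_Ellery = 0.00925 / 0.02498 = 0.3703
β_Larkin = 0.03188 / 0.02498 = 1.2762
β_Brixley = 0.03761 / 0.02498 = 1.5056
β_Ivers = 0.03048 / 0.02498 = 1.2202
β_P = Σ w_i β_i = 0.20×1.3251 + 0.10×1.6053 + 0.27×0.3703 + 0.05×1.2762 + 0.11×1.5056 + 0.27×1.2202 = 1.0844
MRP = 5.1% − 1.9% = 3.20%
E(R_P) = R_f + β_P × MRP = 1.9% + 1.0844 × 3.2% = 5.37%

5.37%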